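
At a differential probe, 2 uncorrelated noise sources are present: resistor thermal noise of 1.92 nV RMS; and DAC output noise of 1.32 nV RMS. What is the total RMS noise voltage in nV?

Uncorrelated sources add in power (mean-square): V_tot = √(ΣV_i²)
V_tot = √[(1.92×10⁻⁹)² + (1.32×10⁻⁹)²] = 2.33×10⁻⁹ V = 2.33 nV

2.33 nV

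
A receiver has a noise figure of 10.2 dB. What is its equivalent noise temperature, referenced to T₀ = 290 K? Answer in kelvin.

F = 10^(10.2/10) = 10.4713
T_e = (F − 1)·T₀ = (10.4713 − 1) × 290 = 2747 K

2747 K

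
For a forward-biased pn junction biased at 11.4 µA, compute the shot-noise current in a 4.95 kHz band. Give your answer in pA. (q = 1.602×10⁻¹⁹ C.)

134 pA

I_n = √(2qI·B)
2qI·B = 2 × 1.602×10⁻¹⁹ × 1.14×10⁻⁵ × 4.95×10³ = 1.81×10⁻²⁰ A²
I_n = √(1.81×10⁻²⁰) = 1.34×10⁻¹⁰ A = 134 pA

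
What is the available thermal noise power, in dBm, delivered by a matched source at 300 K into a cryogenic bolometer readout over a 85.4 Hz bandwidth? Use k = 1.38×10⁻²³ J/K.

−154.5 dBm

P_n = kTB = 1.38×10⁻²³ × 300 × 8.54×10¹ = 3.54×10⁻¹⁹ W
In dBm: 10 log₁₀(3.54×10⁻¹⁹ / 10⁻³) = −154.5 dBm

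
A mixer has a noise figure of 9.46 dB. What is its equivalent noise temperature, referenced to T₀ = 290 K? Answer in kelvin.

F = 10^(9.46/10) = 8.8308
T_e = (F − 1)·T₀ = (8.8308 − 1) × 290 = 2271 K

2271 K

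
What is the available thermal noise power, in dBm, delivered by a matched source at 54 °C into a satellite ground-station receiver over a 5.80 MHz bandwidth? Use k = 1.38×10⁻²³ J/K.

T = 54 °C + 273.15 = 327.15 K
P_n = kTB = 1.38×10⁻²³ × 327.15 × 5.80×10⁶ = 2.62×10⁻¹⁴ W
In dBm: 10 log₁₀(2.62×10⁻¹⁴ / 10⁻³) = −105.8 dBm

−105.8 dBm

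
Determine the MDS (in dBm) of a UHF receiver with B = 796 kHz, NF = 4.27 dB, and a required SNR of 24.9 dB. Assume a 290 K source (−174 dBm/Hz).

Sensitivity = −174 + 10 log₁₀(B) + NF + SNR_min
= −174 + 59.01 + 4.27 + 24.9
= −85.82 dBm → −85.8 dBm

−85.8 dBm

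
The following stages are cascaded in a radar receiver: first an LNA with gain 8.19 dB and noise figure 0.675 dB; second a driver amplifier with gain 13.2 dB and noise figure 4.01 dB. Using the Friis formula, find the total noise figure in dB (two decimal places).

1.46 dB

Convert to linear (a loss of L dB is a gain of −L dB): F_i = 10^(NF_i/10), G_i = 10^(G_i,dB/10)
  Stage 1: F_1 = 10^(0.675/10) = 1.168, G_1 = 10^(8.19/10) = 6.592
  Stage 2: F_2 = 10^(4.01/10) = 2.518, G_2 = 10^(13.2/10) = 20.89
Friis cascade:
  F = 1.168 + (2.518 − 1)/6.592 = 1.398
NF = 10 log₁₀(1.398) = 1.46 dB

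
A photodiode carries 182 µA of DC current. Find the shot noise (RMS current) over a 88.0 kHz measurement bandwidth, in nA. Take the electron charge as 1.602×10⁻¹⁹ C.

I_n = √(2qI·B)
2qI·B = 2 × 1.602×10⁻¹⁹ × 1.82×10⁻⁴ × 8.80×10⁴ = 5.13×10⁻¹⁸ A²
I_n = √(5.13×10⁻¹⁸) = 2.27×10⁻⁹ A = 2.27 nA

2.27 nA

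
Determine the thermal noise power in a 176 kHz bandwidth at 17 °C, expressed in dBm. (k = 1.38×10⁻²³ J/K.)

T = 17 °C + 273.15 = 290.15 K
P_n = kTB = 1.38×10⁻²³ × 290.15 × 1.76×10⁵ = 7.05×10⁻¹⁶ W
In dBm: 10 log₁₀(7.05×10⁻¹⁶ / 10⁻³) = −121.5 dBm

−121.5 dBm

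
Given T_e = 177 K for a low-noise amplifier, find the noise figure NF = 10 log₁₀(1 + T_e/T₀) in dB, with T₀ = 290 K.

F = 1 + T_e/T₀ = 1 + 177/290 = 1.61034
NF = 10 log₁₀(1.61034) = 2.07 dB

2.07 dB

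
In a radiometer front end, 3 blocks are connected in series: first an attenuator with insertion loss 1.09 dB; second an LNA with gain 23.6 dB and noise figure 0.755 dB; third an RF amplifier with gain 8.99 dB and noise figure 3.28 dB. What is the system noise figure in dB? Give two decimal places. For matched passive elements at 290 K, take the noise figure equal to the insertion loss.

Convert to linear (a loss of L dB is a gain of −L dB): F_i = 10^(NF_i/10), G_i = 10^(G_i,dB/10)
  Stage 1: F_1 = 10^(1.09/10) = 1.285, G_1 = 10^(−1.09/10) = 0.7780
  Stage 2: F_2 = 10^(0.755/10) = 1.190, G_2 = 10^(23.6/10) = 229.1
  Stage 3: F_3 = 10^(3.28/10) = 2.128, G_3 = 10^(8.99/10) = 7.925
Friis cascade:
  F = 1.285 + (1.190 − 1)/0.7780 + (2.128 − 1)/178.2 = 1.536
NF = 10 log₁₀(1.536) = 1.86 dB

1.86 dB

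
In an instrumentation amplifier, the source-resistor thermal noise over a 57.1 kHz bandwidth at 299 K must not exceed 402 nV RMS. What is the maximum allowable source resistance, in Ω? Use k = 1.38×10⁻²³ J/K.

Johnson–Nyquist: V_n = √(4kTRB) ⇒ R = V_n² / (4kTB)
4kTB = 4 × 1.38×10⁻²³ × 299 × 5.71×10⁴ = 9.42×10⁻¹⁶
R = (4.02×10⁻⁷)² / 9.42×10⁻¹⁶ = 1.71×10² Ω = 171 Ω

171 Ω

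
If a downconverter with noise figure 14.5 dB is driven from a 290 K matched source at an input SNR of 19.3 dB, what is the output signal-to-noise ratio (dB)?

4.8 dB

By definition F = SNR_in/SNR_out, so in dB: SNR_out = SNR_in − NF
SNR_out = 19.3 − 14.5 = 4.8 dB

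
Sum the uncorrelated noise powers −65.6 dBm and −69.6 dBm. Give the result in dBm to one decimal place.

Convert to linear, add, convert back:
P₁ = 2.75×10⁻¹⁰ W, P₂ = 1.10×10⁻¹⁰ W
P_tot = 3.85×10⁻¹⁰ W → 10 log₁₀(P_tot / 10⁻³) = −64.1 dBm

−64.1 dBm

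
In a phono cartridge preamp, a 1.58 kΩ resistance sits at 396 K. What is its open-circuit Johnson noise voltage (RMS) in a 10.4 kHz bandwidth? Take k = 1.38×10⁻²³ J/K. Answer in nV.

599 nV

V_n = √(4kTRB)
4kTRB = 4 × 1.38×10⁻²³ × 396 × 1.58×10³ × 1.04×10⁴ = 3.59×10⁻¹³ V²
V_n = √(3.59×10⁻¹³) = 5.99×10⁻⁷ V = 599 nV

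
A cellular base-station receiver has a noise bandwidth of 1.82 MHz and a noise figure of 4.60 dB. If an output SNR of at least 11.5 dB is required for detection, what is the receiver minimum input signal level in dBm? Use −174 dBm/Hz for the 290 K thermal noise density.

Sensitivity = −174 + 10 log₁₀(B) + NF + SNR_min
= −174 + 62.6 + 4.60 + 11.5
= −95.30 dBm → −95.3 dBm

−95.3 dBm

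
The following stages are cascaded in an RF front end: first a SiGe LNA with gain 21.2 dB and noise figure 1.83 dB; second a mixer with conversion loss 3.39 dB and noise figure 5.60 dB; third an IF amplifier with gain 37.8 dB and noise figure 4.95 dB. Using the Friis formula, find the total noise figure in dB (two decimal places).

Convert to linear (a loss of L dB is a gain of −L dB): F_i = 10^(NF_i/10), G_i = 10^(G_i,dB/10)
  Stage 1: F_1 = 10^(1.83/10) = 1.524, G_1 = 10^(21.2/10) = 131.8
  Stage 2: F_2 = 10^(5.60/10) = 3.631, G_2 = 10^(−3.39/10) = 0.4581
  Stage 3: F_3 = 10^(4.95/10) = 3.126, G_3 = 10^(37.8/10) = 6026
Friis cascade:
  F = 1.524 + (3.631 − 1)/131.8 + (3.126 − 1)/60.39 = 1.579
NF = 10 log₁₀(1.579) = 1.98 dB

1.98 dB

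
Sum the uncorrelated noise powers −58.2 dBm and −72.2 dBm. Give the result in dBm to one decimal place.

−58.0 dBm

Convert to linear, add, convert back:
P₁ = 1.51×10⁻⁹ W, P₂ = 6.03×10⁻¹¹ W
P_tot = 1.57×10⁻⁹ W → 10 log₁₀(P_tot / 10⁻³) = −58.0 dBm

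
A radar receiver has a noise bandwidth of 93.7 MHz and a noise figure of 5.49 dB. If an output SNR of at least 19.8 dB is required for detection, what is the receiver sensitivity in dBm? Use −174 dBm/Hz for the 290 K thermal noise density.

−69.0 dBm

Sensitivity = −174 + 10 log₁₀(B) + NF + SNR_min
= −174 + 79.72 + 5.49 + 19.8
= −68.99 dBm → −69.0 dBm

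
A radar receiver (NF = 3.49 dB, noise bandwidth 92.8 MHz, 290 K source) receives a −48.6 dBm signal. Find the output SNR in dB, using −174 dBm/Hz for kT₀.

42.2 dB

Noise floor: N = −174 + 10 log₁₀(B) + NF
10 log₁₀(9.28×10⁷) = 79.68 dB
N = −174 + 79.68 + 3.49 = −90.83 dBm
SNR = P_sig − N = −48.6 − (−90.83) = 42.23 dB → 42.2 dB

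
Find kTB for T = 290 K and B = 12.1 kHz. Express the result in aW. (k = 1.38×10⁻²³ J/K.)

P_n = kTB = 1.38×10⁻²³ × 290 × 1.21×10⁴ = 4.84×10⁻¹⁷ W = 48.4 aW

48.4 aW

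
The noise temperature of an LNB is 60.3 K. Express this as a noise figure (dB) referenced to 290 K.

0.820 dB

F = 1 + T_e/T₀ = 1 + 60.3/290 = 1.20793
NF = 10 log₁₀(1.20793) = 0.820 dB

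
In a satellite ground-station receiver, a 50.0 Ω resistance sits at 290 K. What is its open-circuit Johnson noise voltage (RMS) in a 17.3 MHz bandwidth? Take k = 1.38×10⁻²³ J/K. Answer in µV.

3.72 µV

V_n = √(4kTRB)
4kTRB = 4 × 1.38×10⁻²³ × 290 × 5.00×10¹ × 1.73×10⁷ = 1.38×10⁻¹¹ V²
V_n = √(1.38×10⁻¹¹) = 3.72×10⁻⁶ V = 3.72 µV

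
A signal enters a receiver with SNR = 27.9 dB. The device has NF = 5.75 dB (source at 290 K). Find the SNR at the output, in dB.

22.15 dB

By definition F = SNR_in/SNR_out, so in dB: SNR_out = SNR_in − NF
SNR_out = 27.9 − 5.75 = 22.15 dB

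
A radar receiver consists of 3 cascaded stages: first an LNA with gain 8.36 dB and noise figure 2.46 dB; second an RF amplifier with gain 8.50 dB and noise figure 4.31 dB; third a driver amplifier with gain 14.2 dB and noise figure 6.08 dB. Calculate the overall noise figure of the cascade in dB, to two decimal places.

Convert to linear (a loss of L dB is a gain of −L dB): F_i = 10^(NF_i/10), G_i = 10^(G_i,dB/10)
  Stage 1: F_1 = 10^(2.46/10) = 1.762, G_1 = 10^(8.36/10) = 6.855
  Stage 2: F_2 = 10^(4.31/10) = 2.698, G_2 = 10^(8.50/10) = 7.079
  Stage 3: F_3 = 10^(6.08/10) = 4.055, G_3 = 10^(14.2/10) = 26.30
Friis cascade:
  F = 1.762 + (2.698 − 1)/6.855 + (4.055 − 1)/48.53 = 2.073
NF = 10 log₁₀(2.073) = 3.17 dB

3.17 dB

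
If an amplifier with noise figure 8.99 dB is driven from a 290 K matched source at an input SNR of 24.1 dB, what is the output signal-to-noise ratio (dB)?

By definition F = SNR_in/SNR_out, so in dB: SNR_out = SNR_in − NF
SNR_out = 24.1 − 8.99 = 15.11 dB

15.11 dB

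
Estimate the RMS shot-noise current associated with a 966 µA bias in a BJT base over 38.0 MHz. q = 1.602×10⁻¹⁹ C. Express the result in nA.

I_n = √(2qI·B)
2qI·B = 2 × 1.602×10⁻¹⁹ × 9.66×10⁻⁴ × 3.80×10⁷ = 1.18×10⁻¹⁴ A²
I_n = √(1.18×10⁻¹⁴) = 1.08×10⁻⁷ A = 108 nA

108 nA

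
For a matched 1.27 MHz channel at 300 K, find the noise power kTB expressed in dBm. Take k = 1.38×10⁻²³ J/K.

−112.8 dBm

P_n = kTB = 1.38×10⁻²³ × 300 × 1.27×10⁶ = 5.26×10⁻¹⁵ W
In dBm: 10 log₁₀(5.26×10⁻¹⁵ / 10⁻³) = −112.8 dBm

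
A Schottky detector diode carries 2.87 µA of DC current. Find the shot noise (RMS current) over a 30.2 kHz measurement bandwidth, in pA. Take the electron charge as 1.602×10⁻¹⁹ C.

167 pA

I_n = √(2qI·B)
2qI·B = 2 × 1.602×10⁻¹⁹ × 2.87×10⁻⁶ × 3.02×10⁴ = 2.78×10⁻²⁰ A²
I_n = √(2.78×10⁻²⁰) = 1.67×10⁻¹⁰ A = 167 pA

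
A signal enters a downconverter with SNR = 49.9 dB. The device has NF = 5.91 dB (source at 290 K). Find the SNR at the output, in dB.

By definition F = SNR_in/SNR_out, so in dB: SNR_out = SNR_in − NF
SNR_out = 49.9 − 5.91 = 43.99 dB

43.99 dB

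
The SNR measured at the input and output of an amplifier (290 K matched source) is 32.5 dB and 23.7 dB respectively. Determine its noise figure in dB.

NF (dB) = SNR_in(dB) − SNR_out(dB) when the source is at T₀
NF = 32.5 − 23.7 = 8.8 dB

8.8 dB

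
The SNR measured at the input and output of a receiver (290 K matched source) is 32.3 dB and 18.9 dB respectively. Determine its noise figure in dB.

13.4 dB

NF (dB) = SNR_in(dB) − SNR_out(dB) when the source is at T₀
NF = 32.3 − 18.9 = 13.4 dB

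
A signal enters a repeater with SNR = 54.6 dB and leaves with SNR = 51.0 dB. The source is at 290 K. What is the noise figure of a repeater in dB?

NF (dB) = SNR_in(dB) − SNR_out(dB) when the source is at T₀
NF = 54.6 − 51.0 = 3.6 dB

3.6 dB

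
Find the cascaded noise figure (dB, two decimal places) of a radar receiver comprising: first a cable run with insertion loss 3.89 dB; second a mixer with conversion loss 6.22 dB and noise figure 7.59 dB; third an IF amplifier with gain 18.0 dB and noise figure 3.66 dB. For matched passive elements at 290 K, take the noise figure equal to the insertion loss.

Convert to linear (a loss of L dB is a gain of −L dB): F_i = 10^(NF_i/10), G_i = 10^(G_i,dB/10)
  Stage 1: F_1 = 10^(3.89/10) = 2.449, G_1 = 10^(−3.89/10) = 0.4083
  Stage 2: F_2 = 10^(7.59/10) = 5.741, G_2 = 10^(−6.22/10) = 0.2388
  Stage 3: F_3 = 10^(3.66/10) = 2.323, G_3 = 10^(18.0/10) = 63.10
Friis cascade:
  F = 2.449 + (5.741 − 1)/0.4083 + (2.323 − 1)/0.09750 = 27.63
NF = 10 log₁₀(27.63) = 14.41 dB

14.41 dB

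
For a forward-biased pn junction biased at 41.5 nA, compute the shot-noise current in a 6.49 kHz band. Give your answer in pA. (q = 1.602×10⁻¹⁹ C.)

I_n = √(2qI·B)
2qI·B = 2 × 1.602×10⁻¹⁹ × 4.15×10⁻⁸ × 6.49×10³ = 8.63×10⁻²³ A²
I_n = √(8.63×10⁻²³) = 9.29×10⁻¹² A = 9.29 pA

9.29 pA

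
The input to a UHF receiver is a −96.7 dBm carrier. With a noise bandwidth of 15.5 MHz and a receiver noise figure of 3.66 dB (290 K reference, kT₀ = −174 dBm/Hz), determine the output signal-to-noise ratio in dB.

1.7 dB

Noise floor: N = −174 + 10 log₁₀(B) + NF
10 log₁₀(1.55×10⁷) = 71.9 dB
N = −174 + 71.9 + 3.66 = −98.44 dBm
SNR = P_sig − N = −96.7 − (−98.44) = 1.74 dB → 1.7 dB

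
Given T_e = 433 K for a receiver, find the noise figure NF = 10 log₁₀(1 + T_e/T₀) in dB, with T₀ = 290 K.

F = 1 + T_e/T₀ = 1 + 433/290 = 2.4931
NF = 10 log₁₀(2.4931) = 3.97 dB

3.97 dB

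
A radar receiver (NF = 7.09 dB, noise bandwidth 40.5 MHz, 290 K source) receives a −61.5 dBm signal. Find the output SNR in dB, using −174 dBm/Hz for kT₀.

Noise floor: N = −174 + 10 log₁₀(B) + NF
10 log₁₀(4.05×10⁷) = 76.07 dB
N = −174 + 76.07 + 7.09 = −90.84 dBm
SNR = P_sig − N = −61.5 − (−90.84) = 29.34 dB → 29.3 dB

29.3 dB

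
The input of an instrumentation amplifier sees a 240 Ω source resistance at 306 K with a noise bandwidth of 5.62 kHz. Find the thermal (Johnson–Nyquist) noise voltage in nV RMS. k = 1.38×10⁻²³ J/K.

V_n = √(4kTRB)
4kTRB = 4 × 1.38×10⁻²³ × 306 × 2.40×10² × 5.62×10³ = 2.28×10⁻¹⁴ V²
V_n = √(2.28×10⁻¹⁴) = 1.51×10⁻⁷ V = 151 nV

151 nV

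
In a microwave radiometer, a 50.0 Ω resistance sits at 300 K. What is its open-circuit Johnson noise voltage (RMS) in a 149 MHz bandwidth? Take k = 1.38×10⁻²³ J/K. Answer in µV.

11.1 µV

V_n = √(4kTRB)
4kTRB = 4 × 1.38×10⁻²³ × 300 × 5.00×10¹ × 1.49×10⁸ = 1.23×10⁻¹⁰ V²
V_n = √(1.23×10⁻¹⁰) = 1.11×10⁻⁵ V = 11.1 µV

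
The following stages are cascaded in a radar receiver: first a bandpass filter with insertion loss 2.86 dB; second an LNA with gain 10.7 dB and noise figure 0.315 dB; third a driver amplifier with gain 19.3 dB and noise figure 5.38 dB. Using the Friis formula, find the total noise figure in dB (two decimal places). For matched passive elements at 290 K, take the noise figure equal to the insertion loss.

Convert to linear (a loss of L dB is a gain of −L dB): F_i = 10^(NF_i/10), G_i = 10^(G_i,dB/10)
  Stage 1: F_1 = 10^(2.86/10) = 1.932, G_1 = 10^(−2.86/10) = 0.5176
  Stage 2: F_2 = 10^(0.315/10) = 1.075, G_2 = 10^(10.7/10) = 11.75
  Stage 3: F_3 = 10^(5.38/10) = 3.451, G_3 = 10^(19.3/10) = 85.11
Friis cascade:
  F = 1.932 + (1.075 − 1)/0.5176 + (3.451 − 1)/6.081 = 2.480
NF = 10 log₁₀(2.480) = 3.95 dB

3.95 dB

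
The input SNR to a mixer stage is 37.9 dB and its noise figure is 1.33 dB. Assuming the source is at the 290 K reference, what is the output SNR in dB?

By definition F = SNR_in/SNR_out, so in dB: SNR_out = SNR_in − NF
SNR_out = 37.9 − 1.33 = 36.57 dB

36.57 dB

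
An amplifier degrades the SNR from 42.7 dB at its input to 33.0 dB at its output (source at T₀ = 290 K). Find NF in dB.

NF (dB) = SNR_in(dB) − SNR_out(dB) when the source is at T₀
NF = 42.7 − 33.0 = 9.7 dB

9.7 dB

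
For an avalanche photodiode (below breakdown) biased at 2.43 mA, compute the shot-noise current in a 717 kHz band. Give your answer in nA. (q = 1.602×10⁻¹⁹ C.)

I_n = √(2qI·B)
2qI·B = 2 × 1.602×10⁻¹⁹ × 2.43×10⁻³ × 7.17×10⁵ = 5.58×10⁻¹⁶ A²
I_n = √(5.58×10⁻¹⁶) = 2.36×10⁻⁸ A = 23.6 nA

23.6 nA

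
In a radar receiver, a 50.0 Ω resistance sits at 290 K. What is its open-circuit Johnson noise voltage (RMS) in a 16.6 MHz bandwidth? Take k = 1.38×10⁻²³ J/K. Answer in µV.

3.65 µV

V_n = √(4kTRB)
4kTRB = 4 × 1.38×10⁻²³ × 290 × 5.00×10¹ × 1.66×10⁷ = 1.33×10⁻¹¹ V²
V_n = √(1.33×10⁻¹¹) = 3.65×10⁻⁶ V = 3.65 µV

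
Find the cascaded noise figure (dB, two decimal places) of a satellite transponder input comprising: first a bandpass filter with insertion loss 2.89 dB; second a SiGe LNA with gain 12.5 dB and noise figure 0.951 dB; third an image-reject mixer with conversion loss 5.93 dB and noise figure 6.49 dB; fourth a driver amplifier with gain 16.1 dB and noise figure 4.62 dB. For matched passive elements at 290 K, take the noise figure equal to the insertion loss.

Convert to linear (a loss of L dB is a gain of −L dB): F_i = 10^(NF_i/10), G_i = 10^(G_i,dB/10)
  Stage 1: F_1 = 10^(2.89/10) = 1.945, G_1 = 10^(−2.89/10) = 0.5140
  Stage 2: F_2 = 10^(0.951/10) = 1.245, G_2 = 10^(12.5/10) = 17.78
  Stage 3: F_3 = 10^(6.49/10) = 4.457, G_3 = 10^(−5.93/10) = 0.2553
  Stage 4: F_4 = 10^(4.62/10) = 2.897, G_4 = 10^(16.1/10) = 40.74
Friis cascade:
  F = 1.945 + (1.245 − 1)/0.5140 + (4.457 − 1)/9.141 + (2.897 − 1)/2.333 = 3.613
NF = 10 log₁₀(3.613) = 5.58 dB

5.58 dB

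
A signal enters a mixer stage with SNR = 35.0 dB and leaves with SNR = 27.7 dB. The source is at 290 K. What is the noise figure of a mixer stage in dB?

7.3 dB

NF (dB) = SNR_in(dB) − SNR_out(dB) when the source is at T₀
NF = 35.0 − 27.7 = 7.3 dB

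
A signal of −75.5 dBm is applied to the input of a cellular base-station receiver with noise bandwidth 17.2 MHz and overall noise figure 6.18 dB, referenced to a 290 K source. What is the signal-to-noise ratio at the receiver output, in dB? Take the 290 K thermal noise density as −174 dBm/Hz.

Noise floor: N = −174 + 10 log₁₀(B) + NF
10 log₁₀(1.72×10⁷) = 72.36 dB
N = −174 + 72.36 + 6.18 = −95.46 dBm
SNR = P_sig − N = −75.5 − (−95.46) = 19.96 dB → 20.0 dB

20.0 dB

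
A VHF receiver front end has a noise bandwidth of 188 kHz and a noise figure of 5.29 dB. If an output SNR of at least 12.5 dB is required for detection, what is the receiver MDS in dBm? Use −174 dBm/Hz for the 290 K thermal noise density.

Sensitivity = −174 + 10 log₁₀(B) + NF + SNR_min
= −174 + 52.74 + 5.29 + 12.5
= −103.47 dBm → −103.5 dBm

−103.5 dBm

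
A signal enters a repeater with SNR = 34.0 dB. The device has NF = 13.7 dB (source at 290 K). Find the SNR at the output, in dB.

20.3 dB

By definition F = SNR_in/SNR_out, so in dB: SNR_out = SNR_in − NF
SNR_out = 34.0 − 13.7 = 20.3 dB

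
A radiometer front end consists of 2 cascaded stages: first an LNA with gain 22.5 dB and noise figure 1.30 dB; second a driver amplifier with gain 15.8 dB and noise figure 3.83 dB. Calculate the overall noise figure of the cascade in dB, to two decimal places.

1.33 dB

Convert to linear (a loss of L dB is a gain of −L dB): F_i = 10^(NF_i/10), G_i = 10^(G_i,dB/10)
  Stage 1: F_1 = 10^(1.30/10) = 1.349, G_1 = 10^(22.5/10) = 177.8
  Stage 2: F_2 = 10^(3.83/10) = 2.415, G_2 = 10^(15.8/10) = 38.02
Friis cascade:
  F = 1.349 + (2.415 − 1)/177.8 = 1.357
NF = 10 log₁₀(1.357) = 1.33 dB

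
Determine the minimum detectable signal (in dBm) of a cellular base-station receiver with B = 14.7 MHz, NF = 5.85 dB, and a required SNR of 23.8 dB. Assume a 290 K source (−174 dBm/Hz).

Sensitivity = −174 + 10 log₁₀(B) + NF + SNR_min
= −174 + 71.67 + 5.85 + 23.8
= −72.68 dBm → −72.7 dBm

−72.7 dBm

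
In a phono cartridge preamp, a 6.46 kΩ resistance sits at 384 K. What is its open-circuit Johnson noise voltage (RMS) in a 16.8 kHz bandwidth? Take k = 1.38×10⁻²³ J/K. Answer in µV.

V_n = √(4kTRB)
4kTRB = 4 × 1.38×10⁻²³ × 384 × 6.46×10³ × 1.68×10⁴ = 2.30×10⁻¹² V²
V_n = √(2.30×10⁻¹²) = 1.52×10⁻⁶ V = 1.52 µV

1.52 µV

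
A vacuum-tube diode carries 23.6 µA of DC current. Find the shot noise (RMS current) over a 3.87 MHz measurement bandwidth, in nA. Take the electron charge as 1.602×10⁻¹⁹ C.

5.41 nA

I_n = √(2qI·B)
2qI·B = 2 × 1.602×10⁻¹⁹ × 2.36×10⁻⁵ × 3.87×10⁶ = 2.93×10⁻¹⁷ A²
I_n = √(2.93×10⁻¹⁷) = 5.41×10⁻⁹ A = 5.41 nA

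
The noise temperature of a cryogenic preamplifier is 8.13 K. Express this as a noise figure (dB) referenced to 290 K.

F = 1 + T_e/T₀ = 1 + 8.13/290 = 1.02803
NF = 10 log₁₀(1.02803) = 0.120 dB

0.120 dB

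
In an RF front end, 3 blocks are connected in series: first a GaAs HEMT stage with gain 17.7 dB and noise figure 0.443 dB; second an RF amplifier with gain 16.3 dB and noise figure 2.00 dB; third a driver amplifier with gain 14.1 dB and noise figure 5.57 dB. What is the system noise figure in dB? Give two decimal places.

0.49 dB

Convert to linear (a loss of L dB is a gain of −L dB): F_i = 10^(NF_i/10), G_i = 10^(G_i,dB/10)
  Stage 1: F_1 = 10^(0.443/10) = 1.107, G_1 = 10^(17.7/10) = 58.88
  Stage 2: F_2 = 10^(2.00/10) = 1.585, G_2 = 10^(16.3/10) = 42.66
  Stage 3: F_3 = 10^(5.57/10) = 3.606, G_3 = 10^(14.1/10) = 25.70
Friis cascade:
  F = 1.107 + (1.585 − 1)/58.88 + (3.606 − 1)/2512 = 1.118
NF = 10 log₁₀(1.118) = 0.49 dB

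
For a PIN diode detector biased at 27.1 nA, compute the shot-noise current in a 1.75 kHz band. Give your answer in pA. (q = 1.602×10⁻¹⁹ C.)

I_n = √(2qI·B)
2qI·B = 2 × 1.602×10⁻¹⁹ × 2.71×10⁻⁸ × 1.75×10³ = 1.52×10⁻²³ A²
I_n = √(1.52×10⁻²³) = 3.90×10⁻¹² A = 3.90 pA

3.90 pA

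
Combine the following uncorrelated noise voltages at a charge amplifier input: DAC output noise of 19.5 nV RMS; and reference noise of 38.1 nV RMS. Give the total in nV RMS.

42.8 nV

Uncorrelated sources add in power (mean-square): V_tot = √(ΣV_i²)
V_tot = √[(1.95×10⁻⁸)² + (3.81×10⁻⁸)²] = 4.28×10⁻⁸ V = 42.8 nV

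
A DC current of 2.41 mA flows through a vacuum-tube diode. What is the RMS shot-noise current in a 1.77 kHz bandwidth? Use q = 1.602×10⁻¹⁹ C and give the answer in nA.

I_n = √(2qI·B)
2qI·B = 2 × 1.602×10⁻¹⁹ × 2.41×10⁻³ × 1.77×10³ = 1.37×10⁻¹⁸ A²
I_n = √(1.37×10⁻¹⁸) = 1.17×10⁻⁹ A = 1.17 nA

1.17 nA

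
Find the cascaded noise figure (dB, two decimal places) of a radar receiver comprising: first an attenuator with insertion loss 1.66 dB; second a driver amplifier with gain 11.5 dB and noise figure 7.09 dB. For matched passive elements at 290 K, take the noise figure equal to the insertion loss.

Convert to linear (a loss of L dB is a gain of −L dB): F_i = 10^(NF_i/10), G_i = 10^(G_i,dB/10)
  Stage 1: F_1 = 10^(1.66/10) = 1.466, G_1 = 10^(−1.66/10) = 0.6823
  Stage 2: F_2 = 10^(7.09/10) = 5.117, G_2 = 10^(11.5/10) = 14.13
Friis cascade:
  F = 1.466 + (5.117 − 1)/0.6823 = 7.499
NF = 10 log₁₀(7.499) = 8.75 dB

8.75 dB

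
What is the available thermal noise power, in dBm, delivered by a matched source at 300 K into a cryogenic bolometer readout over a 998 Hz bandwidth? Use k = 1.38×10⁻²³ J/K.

P_n = kTB = 1.38×10⁻²³ × 300 × 9.98×10² = 4.13×10⁻¹⁸ W
In dBm: 10 log₁₀(4.13×10⁻¹⁸ / 10⁻³) = −143.8 dBm

−143.8 dBm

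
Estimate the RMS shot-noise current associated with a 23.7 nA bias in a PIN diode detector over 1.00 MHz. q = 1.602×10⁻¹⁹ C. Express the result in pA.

87.1 pA

I_n = √(2qI·B)
2qI·B = 2 × 1.602×10⁻¹⁹ × 2.37×10⁻⁸ × 1.00×10⁶ = 7.59×10⁻²¹ A²
I_n = √(7.59×10⁻²¹) = 8.71×10⁻¹¹ A = 87.1 pA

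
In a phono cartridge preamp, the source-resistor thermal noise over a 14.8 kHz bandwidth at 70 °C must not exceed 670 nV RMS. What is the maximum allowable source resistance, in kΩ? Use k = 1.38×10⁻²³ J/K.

T = 70 °C + 273.15 = 343.15 K
Johnson–Nyquist: V_n = √(4kTRB) ⇒ R = V_n² / (4kTB)
4kTB = 4 × 1.38×10⁻²³ × 343.15 × 1.48×10⁴ = 2.80×10⁻¹⁶
R = (6.70×10⁻⁷)² / 2.80×10⁻¹⁶ = 1.60×10³ Ω = 1.60 kΩ

1.60 kΩ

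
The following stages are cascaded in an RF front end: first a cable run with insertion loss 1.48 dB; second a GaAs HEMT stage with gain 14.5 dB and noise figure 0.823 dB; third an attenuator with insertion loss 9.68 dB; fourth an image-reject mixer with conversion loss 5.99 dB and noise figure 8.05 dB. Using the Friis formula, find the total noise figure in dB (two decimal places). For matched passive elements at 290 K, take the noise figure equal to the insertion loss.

6.63 dB

Convert to linear (a loss of L dB is a gain of −L dB): F_i = 10^(NF_i/10), G_i = 10^(G_i,dB/10)
  Stage 1: F_1 = 10^(1.48/10) = 1.406, G_1 = 10^(−1.48/10) = 0.7112
  Stage 2: F_2 = 10^(0.823/10) = 1.209, G_2 = 10^(14.5/10) = 28.18
  Stage 3: F_3 = 10^(9.68/10) = 9.290, G_3 = 10^(−9.68/10) = 0.1076
  Stage 4: F_4 = 10^(8.05/10) = 6.383, G_4 = 10^(−5.99/10) = 0.2518
Friis cascade:
  F = 1.406 + (1.209 − 1)/0.7112 + (9.290 − 1)/20.04 + (6.383 − 1)/2.158 = 4.608
NF = 10 log₁₀(4.608) = 6.63 dB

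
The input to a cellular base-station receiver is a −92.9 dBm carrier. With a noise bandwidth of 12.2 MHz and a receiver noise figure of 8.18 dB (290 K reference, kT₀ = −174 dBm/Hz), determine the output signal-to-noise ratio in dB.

Noise floor: N = −174 + 10 log₁₀(B) + NF
10 log₁₀(1.22×10⁷) = 70.86 dB
N = −174 + 70.86 + 8.18 = −94.96 dBm
SNR = P_sig − N = −92.9 − (−94.96) = 2.06 dB → 2.1 dB

2.1 dB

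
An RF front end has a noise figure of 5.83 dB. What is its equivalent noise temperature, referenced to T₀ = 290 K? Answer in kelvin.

F = 10^(5.83/10) = 3.82825
T_e = (F − 1)·T₀ = (3.82825 − 1) × 290 = 820 K

820 K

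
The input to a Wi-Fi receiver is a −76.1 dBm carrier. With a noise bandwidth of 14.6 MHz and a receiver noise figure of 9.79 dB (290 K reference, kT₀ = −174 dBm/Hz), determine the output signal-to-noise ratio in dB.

16.5 dB

Noise floor: N = −174 + 10 log₁₀(B) + NF
10 log₁₀(1.46×10⁷) = 71.64 dB
N = −174 + 71.64 + 9.79 = −92.57 dBm
SNR = P_sig − N = −76.1 − (−92.57) = 16.47 dB → 16.5 dB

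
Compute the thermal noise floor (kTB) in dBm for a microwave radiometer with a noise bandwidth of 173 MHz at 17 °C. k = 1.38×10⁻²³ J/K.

T = 17 °C + 273.15 = 290.15 K
P_n = kTB = 1.38×10⁻²³ × 290.15 × 1.73×10⁸ = 6.93×10⁻¹³ W
In dBm: 10 log₁₀(6.93×10⁻¹³ / 10⁻³) = −91.6 dBm

−91.6 dBm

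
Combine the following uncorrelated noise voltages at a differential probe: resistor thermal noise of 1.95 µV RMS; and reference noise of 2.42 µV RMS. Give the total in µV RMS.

3.11 µV

Uncorrelated sources add in power (mean-square): V_tot = √(ΣV_i²)
V_tot = √[(1.95×10⁻⁶)² + (2.42×10⁻⁶)²] = 3.11×10⁻⁶ V = 3.11 µV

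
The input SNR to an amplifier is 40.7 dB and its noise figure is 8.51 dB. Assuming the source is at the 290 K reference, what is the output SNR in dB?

By definition F = SNR_in/SNR_out, so in dB: SNR_out = SNR_in − NF
SNR_out = 40.7 − 8.51 = 32.19 dB

32.19 dB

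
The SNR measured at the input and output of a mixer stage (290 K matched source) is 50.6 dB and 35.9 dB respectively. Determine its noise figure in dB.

NF (dB) = SNR_in(dB) − SNR_out(dB) when the source is at T₀
NF = 50.6 − 35.9 = 14.7 dB

14.7 dB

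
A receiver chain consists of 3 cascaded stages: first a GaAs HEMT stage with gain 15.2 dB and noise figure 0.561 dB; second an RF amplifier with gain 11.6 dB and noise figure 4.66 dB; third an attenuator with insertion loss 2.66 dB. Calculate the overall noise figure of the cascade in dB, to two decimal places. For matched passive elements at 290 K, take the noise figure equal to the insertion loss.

Convert to linear (a loss of L dB is a gain of −L dB): F_i = 10^(NF_i/10), G_i = 10^(G_i,dB/10)
  Stage 1: F_1 = 10^(0.561/10) = 1.138, G_1 = 10^(15.2/10) = 33.11
  Stage 2: F_2 = 10^(4.66/10) = 2.924, G_2 = 10^(11.6/10) = 14.45
  Stage 3: F_3 = 10^(2.66/10) = 1.845, G_3 = 10^(−2.66/10) = 0.5420
Friis cascade:
  F = 1.138 + (2.924 − 1)/33.11 + (1.845 − 1)/478.6 = 1.198
NF = 10 log₁₀(1.198) = 0.78 dB

0.78 dB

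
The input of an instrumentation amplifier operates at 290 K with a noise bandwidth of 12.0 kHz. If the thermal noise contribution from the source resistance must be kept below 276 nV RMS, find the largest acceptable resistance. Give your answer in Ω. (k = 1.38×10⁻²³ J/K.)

Johnson–Nyquist: V_n = √(4kTRB) ⇒ R = V_n² / (4kTB)
4kTB = 4 × 1.38×10⁻²³ × 290 × 1.20×10⁴ = 1.92×10⁻¹⁶
R = (2.76×10⁻⁷)² / 1.92×10⁻¹⁶ = 3.97×10² Ω = 397 Ω

397 Ω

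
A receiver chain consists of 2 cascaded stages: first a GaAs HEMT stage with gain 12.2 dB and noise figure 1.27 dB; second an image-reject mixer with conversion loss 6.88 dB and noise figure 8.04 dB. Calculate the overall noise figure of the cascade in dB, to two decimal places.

2.21 dB

Convert to linear (a loss of L dB is a gain of −L dB): F_i = 10^(NF_i/10), G_i = 10^(G_i,dB/10)
  Stage 1: F_1 = 10^(1.27/10) = 1.340, G_1 = 10^(12.2/10) = 16.60
  Stage 2: F_2 = 10^(8.04/10) = 6.368, G_2 = 10^(−6.88/10) = 0.2051
Friis cascade:
  F = 1.340 + (6.368 − 1)/16.60 = 1.663
NF = 10 log₁₀(1.663) = 2.21 dB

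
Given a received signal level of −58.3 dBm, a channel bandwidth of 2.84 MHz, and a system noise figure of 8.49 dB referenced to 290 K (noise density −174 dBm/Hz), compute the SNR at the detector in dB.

Noise floor: N = −174 + 10 log₁₀(B) + NF
10 log₁₀(2.84×10⁶) = 64.53 dB
N = −174 + 64.53 + 8.49 = −100.98 dBm
SNR = P_sig − N = −58.3 − (−100.98) = 42.68 dB → 42.7 dB

42.7 dB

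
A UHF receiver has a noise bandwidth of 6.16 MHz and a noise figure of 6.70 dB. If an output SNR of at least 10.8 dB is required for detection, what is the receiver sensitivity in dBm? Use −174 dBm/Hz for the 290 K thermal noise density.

−88.6 dBm

Sensitivity = −174 + 10 log₁₀(B) + NF + SNR_min
= −174 + 67.9 + 6.70 + 10.8
= −88.60 dBm → −88.6 dBm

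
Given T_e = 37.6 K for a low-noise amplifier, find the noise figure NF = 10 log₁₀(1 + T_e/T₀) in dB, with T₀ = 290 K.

0.529 dB

F = 1 + T_e/T₀ = 1 + 37.6/290 = 1.12966
NF = 10 log₁₀(1.12966) = 0.529 dB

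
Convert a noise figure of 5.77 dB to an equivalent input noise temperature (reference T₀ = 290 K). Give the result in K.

F = 10^(5.77/10) = 3.77572
T_e = (F − 1)·T₀ = (3.77572 − 1) × 290 = 805 K

805 K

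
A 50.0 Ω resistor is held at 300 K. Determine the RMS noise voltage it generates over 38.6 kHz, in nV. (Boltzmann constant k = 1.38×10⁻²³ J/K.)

V_n = √(4kTRB)
4kTRB = 4 × 1.38×10⁻²³ × 300 × 5.00×10¹ × 3.86×10⁴ = 3.20×10⁻¹⁴ V²
V_n = √(3.20×10⁻¹⁴) = 1.79×10⁻⁷ V = 179 nV

179 nV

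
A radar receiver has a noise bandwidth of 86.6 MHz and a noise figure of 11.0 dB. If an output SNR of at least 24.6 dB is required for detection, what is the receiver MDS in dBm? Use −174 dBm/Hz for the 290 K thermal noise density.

−59.0 dBm

Sensitivity = −174 + 10 log₁₀(B) + NF + SNR_min
= −174 + 79.38 + 11.0 + 24.6
= −59.02 dBm → −59.0 dBm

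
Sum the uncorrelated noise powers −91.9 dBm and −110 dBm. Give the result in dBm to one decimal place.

−91.8 dBm

Convert to linear, add, convert back:
P₁ = 6.46×10⁻¹³ W, P₂ = 1.00×10⁻¹⁴ W
P_tot = 6.56×10⁻¹³ W → 10 log₁₀(P_tot / 10⁻³) = −91.8 dBm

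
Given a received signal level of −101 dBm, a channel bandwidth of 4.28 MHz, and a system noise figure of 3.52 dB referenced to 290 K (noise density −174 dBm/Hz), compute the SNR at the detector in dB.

Noise floor: N = −174 + 10 log₁₀(B) + NF
10 log₁₀(4.28×10⁶) = 66.31 dB
N = −174 + 66.31 + 3.52 = −104.17 dBm
SNR = P_sig − N = −101 − (−104.17) = 3.17 dB → 3.2 dB

3.2 dB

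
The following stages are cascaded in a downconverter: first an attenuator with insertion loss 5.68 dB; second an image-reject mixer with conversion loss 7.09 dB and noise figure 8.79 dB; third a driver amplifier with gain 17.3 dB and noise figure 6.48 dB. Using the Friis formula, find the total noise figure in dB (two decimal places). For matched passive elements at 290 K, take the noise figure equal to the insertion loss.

Convert to linear (a loss of L dB is a gain of −L dB): F_i = 10^(NF_i/10), G_i = 10^(G_i,dB/10)
  Stage 1: F_1 = 10^(5.68/10) = 3.698, G_1 = 10^(−5.68/10) = 0.2704
  Stage 2: F_2 = 10^(8.79/10) = 7.568, G_2 = 10^(−7.09/10) = 0.1954
  Stage 3: F_3 = 10^(6.48/10) = 4.446, G_3 = 10^(17.3/10) = 53.70
Friis cascade:
  F = 3.698 + (7.568 − 1)/0.2704 + (4.446 − 1)/0.05284 = 93.21
NF = 10 log₁₀(93.21) = 19.69 dB

19.69 dB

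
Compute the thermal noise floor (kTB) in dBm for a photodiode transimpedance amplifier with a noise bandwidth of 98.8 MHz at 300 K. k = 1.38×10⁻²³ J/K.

P_n = kTB = 1.38×10⁻²³ × 300 × 9.88×10⁷ = 4.09×10⁻¹³ W
In dBm: 10 log₁₀(4.09×10⁻¹³ / 10⁻³) = −93.9 dBm

−93.9 dBm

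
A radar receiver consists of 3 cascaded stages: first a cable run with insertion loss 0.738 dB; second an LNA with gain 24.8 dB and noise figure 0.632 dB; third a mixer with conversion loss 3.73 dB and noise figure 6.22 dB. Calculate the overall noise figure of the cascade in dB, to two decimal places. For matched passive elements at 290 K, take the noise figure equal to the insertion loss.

Convert to linear (a loss of L dB is a gain of −L dB): F_i = 10^(NF_i/10), G_i = 10^(G_i,dB/10)
  Stage 1: F_1 = 10^(0.738/10) = 1.185, G_1 = 10^(−0.738/10) = 0.8437
  Stage 2: F_2 = 10^(0.632/10) = 1.157, G_2 = 10^(24.8/10) = 302.0
  Stage 3: F_3 = 10^(6.22/10) = 4.188, G_3 = 10^(−3.73/10) = 0.4236
Friis cascade:
  F = 1.185 + (1.157 − 1)/0.8437 + (4.188 − 1)/254.8 = 1.383
NF = 10 log₁₀(1.383) = 1.41 dB

1.41 dB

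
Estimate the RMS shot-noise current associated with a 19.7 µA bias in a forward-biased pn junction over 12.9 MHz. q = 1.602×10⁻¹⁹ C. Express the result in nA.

I_n = √(2qI·B)
2qI·B = 2 × 1.602×10⁻¹⁹ × 1.97×10⁻⁵ × 1.29×10⁷ = 8.14×10⁻¹⁷ A²
I_n = √(8.14×10⁻¹⁷) = 9.02×10⁻⁹ A = 9.02 nA

9.02 nA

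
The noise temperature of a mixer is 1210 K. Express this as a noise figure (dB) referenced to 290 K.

F = 1 + T_e/T₀ = 1 + 1210/290 = 5.17241
NF = 10 log₁₀(5.17241) = 7.14 dB

7.14 dB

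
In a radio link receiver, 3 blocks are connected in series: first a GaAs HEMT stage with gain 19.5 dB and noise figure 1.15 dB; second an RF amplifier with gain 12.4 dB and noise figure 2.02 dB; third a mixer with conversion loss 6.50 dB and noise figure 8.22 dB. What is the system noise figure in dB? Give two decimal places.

1.18 dB

Convert to linear (a loss of L dB is a gain of −L dB): F_i = 10^(NF_i/10), G_i = 10^(G_i,dB/10)
  Stage 1: F_1 = 10^(1.15/10) = 1.303, G_1 = 10^(19.5/10) = 89.13
  Stage 2: F_2 = 10^(2.02/10) = 1.592, G_2 = 10^(12.4/10) = 17.38
  Stage 3: F_3 = 10^(8.22/10) = 6.637, G_3 = 10^(−6.50/10) = 0.2239
Friis cascade:
  F = 1.303 + (1.592 − 1)/89.13 + (6.637 − 1)/1549 = 1.313
NF = 10 log₁₀(1.313) = 1.18 dB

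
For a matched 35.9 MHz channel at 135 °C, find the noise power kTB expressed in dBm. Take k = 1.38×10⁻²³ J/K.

T = 135 °C + 273.15 = 408.15 K
P_n = kTB = 1.38×10⁻²³ × 408.15 × 3.59×10⁷ = 2.02×10⁻¹³ W
In dBm: 10 log₁₀(2.02×10⁻¹³ / 10⁻³) = −96.9 dBm

−96.9 dBm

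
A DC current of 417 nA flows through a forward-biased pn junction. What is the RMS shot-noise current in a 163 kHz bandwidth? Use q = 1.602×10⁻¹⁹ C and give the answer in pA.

148 pA

I_n = √(2qI·B)
2qI·B = 2 × 1.602×10⁻¹⁹ × 4.17×10⁻⁷ × 1.63×10⁵ = 2.18×10⁻²⁰ A²
I_n = √(2.18×10⁻²⁰) = 1.48×10⁻¹⁰ A = 148 pA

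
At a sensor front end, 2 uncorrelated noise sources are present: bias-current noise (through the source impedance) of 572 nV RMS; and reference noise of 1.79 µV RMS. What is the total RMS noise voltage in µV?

Uncorrelated sources add in power (mean-square): V_tot = √(ΣV_i²)
V_tot = √[(5.72×10⁻⁷)² + (1.79×10⁻⁶)²] = 1.88×10⁻⁶ V = 1.88 µV

1.88 µV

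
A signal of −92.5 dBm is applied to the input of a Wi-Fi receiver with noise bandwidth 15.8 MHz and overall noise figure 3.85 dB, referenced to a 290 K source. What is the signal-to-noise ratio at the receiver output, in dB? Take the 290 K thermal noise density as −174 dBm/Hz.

5.7 dB

Noise floor: N = −174 + 10 log₁₀(B) + NF
10 log₁₀(1.58×10⁷) = 71.99 dB
N = −174 + 71.99 + 3.85 = −98.16 dBm
SNR = P_sig − N = −92.5 − (−98.16) = 5.66 dB → 5.7 dB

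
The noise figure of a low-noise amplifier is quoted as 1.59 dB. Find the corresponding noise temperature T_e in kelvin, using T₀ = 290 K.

128 K

F = 10^(1.59/10) = 1.44212
T_e = (F − 1)·T₀ = (1.44212 − 1) × 290 = 128 K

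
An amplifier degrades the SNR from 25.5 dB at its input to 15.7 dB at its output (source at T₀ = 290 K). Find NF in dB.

NF (dB) = SNR_in(dB) − SNR_out(dB) when the source is at T₀
NF = 25.5 − 15.7 = 9.8 dB

9.8 dB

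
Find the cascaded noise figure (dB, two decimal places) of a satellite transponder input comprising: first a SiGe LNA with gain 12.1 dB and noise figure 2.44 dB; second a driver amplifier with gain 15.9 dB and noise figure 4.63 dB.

Convert to linear (a loss of L dB is a gain of −L dB): F_i = 10^(NF_i/10), G_i = 10^(G_i,dB/10)
  Stage 1: F_1 = 10^(2.44/10) = 1.754, G_1 = 10^(12.1/10) = 16.22
  Stage 2: F_2 = 10^(4.63/10) = 2.904, G_2 = 10^(15.9/10) = 38.90
Friis cascade:
  F = 1.754 + (2.904 − 1)/16.22 = 1.871
NF = 10 log₁₀(1.871) = 2.72 dB

2.72 dB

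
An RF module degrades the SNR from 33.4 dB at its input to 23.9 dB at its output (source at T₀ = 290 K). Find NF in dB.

9.5 dB

NF (dB) = SNR_in(dB) − SNR_out(dB) when the source is at T₀
NF = 33.4 − 23.9 = 9.5 dB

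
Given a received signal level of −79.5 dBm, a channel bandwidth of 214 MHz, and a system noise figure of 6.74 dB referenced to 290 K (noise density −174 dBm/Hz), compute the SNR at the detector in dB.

4.5 dB

Noise floor: N = −174 + 10 log₁₀(B) + NF
10 log₁₀(2.14×10⁸) = 83.3 dB
N = −174 + 83.3 + 6.74 = −83.96 dBm
SNR = P_sig − N = −79.5 − (−83.96) = 4.46 dB → 4.5 dB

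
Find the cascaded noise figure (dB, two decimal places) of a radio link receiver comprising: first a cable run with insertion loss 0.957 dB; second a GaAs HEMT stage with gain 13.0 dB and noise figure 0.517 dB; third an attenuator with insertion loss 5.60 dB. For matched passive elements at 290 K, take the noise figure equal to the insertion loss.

1.95 dB

Convert to linear (a loss of L dB is a gain of −L dB): F_i = 10^(NF_i/10), G_i = 10^(G_i,dB/10)
  Stage 1: F_1 = 10^(0.957/10) = 1.247, G_1 = 10^(−0.957/10) = 0.8022
  Stage 2: F_2 = 10^(0.517/10) = 1.126, G_2 = 10^(13.0/10) = 19.95
  Stage 3: F_3 = 10^(5.60/10) = 3.631, G_3 = 10^(−5.60/10) = 0.2754
Friis cascade:
  F = 1.247 + (1.126 − 1)/0.8022 + (3.631 − 1)/16.01 = 1.568
NF = 10 log₁₀(1.568) = 1.95 dB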